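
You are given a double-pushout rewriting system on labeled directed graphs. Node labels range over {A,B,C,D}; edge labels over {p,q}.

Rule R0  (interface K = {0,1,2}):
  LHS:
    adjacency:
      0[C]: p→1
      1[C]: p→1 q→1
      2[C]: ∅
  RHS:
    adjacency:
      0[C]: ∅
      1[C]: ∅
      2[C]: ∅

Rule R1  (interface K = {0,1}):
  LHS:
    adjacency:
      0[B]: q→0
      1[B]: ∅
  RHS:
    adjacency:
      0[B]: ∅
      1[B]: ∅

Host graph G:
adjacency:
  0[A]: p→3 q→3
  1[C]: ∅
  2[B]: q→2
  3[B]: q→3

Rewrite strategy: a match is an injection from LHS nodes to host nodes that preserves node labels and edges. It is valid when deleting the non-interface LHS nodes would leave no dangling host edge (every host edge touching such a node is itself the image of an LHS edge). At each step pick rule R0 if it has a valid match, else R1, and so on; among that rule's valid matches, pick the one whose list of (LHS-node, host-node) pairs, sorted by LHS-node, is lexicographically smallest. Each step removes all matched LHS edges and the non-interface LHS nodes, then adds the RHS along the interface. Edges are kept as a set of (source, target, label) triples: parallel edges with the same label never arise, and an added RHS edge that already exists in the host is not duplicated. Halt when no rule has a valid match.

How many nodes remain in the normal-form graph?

start.  V:4 E:4  edges: 0-p->3 0-q->3 2-q->2 3-q->3
1. fire R1 via {0↦2, 1↦3}  →  V:4 E:3  edges: 0-p->3 0-q->3 3-q->3
2. fire R1 via {0↦3, 1↦2}  →  V:4 E:2  edges: 0-p->3 0-q->3
final graph: no rule applies after step 2
NF nodes: {0:A, 1:C, 2:B, 3:B}

Answer: 4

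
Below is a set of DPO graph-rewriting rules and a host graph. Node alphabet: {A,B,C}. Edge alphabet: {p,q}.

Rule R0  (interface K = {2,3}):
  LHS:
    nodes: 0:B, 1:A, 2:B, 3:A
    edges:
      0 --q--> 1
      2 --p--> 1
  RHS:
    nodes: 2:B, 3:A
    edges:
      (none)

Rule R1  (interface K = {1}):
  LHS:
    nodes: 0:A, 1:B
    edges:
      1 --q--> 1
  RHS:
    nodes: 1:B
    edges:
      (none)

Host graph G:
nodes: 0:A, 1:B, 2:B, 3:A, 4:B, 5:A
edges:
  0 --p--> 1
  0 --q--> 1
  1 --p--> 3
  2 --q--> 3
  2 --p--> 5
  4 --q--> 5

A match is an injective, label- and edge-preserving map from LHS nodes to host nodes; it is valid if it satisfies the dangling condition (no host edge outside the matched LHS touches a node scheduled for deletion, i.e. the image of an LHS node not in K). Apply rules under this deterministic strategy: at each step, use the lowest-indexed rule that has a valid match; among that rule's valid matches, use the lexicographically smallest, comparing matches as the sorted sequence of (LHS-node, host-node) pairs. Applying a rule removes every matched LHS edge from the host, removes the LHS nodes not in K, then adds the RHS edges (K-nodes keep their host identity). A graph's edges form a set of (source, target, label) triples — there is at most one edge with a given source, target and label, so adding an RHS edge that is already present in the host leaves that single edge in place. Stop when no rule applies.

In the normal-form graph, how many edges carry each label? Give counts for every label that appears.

Answer: p:1 q:1

Rewrite trace:
start.  V:6 E:6  edges: 0-p->1 0-q->1 1-p->3 2-q->3 2-p->5 4-q->5
1. fire R0 via {0↦4, 1↦5, 2↦2, 3↦0}  →  V:4 E:4  edges: 0-p->1 0-q->1 1-p->3 2-q->3
2. fire R0 via {0↦2, 1↦3, 2↦1, 3↦0}  →  V:2 E:2  edges: 0-p->1 0-q->1
normal form: no rule applies after step 2
NF edges: [(0, 1, 'p'), (0, 1, 'q')]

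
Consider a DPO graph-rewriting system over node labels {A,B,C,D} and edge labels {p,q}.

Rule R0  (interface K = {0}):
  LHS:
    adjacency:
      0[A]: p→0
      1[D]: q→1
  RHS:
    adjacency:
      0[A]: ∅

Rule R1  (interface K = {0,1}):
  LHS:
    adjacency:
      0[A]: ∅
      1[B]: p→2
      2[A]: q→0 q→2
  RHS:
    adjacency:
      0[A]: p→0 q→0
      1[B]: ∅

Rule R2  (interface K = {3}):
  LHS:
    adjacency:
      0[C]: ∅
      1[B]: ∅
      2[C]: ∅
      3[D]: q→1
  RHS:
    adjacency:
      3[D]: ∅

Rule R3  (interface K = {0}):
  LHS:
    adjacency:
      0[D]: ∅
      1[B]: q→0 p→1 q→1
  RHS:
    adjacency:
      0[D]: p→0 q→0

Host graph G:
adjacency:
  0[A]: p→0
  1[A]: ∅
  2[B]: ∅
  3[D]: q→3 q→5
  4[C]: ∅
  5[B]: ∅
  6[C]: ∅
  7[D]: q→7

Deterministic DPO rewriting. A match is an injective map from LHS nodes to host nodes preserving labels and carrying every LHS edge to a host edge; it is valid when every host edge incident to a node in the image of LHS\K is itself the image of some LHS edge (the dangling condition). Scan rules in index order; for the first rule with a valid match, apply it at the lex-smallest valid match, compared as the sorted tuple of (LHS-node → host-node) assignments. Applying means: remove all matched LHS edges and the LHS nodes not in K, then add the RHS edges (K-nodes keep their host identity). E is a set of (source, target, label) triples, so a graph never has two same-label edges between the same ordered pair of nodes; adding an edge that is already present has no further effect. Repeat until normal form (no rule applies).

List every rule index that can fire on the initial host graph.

R0: 1 valid match — {0↦0, 1↦7}
R1: no valid match — LHS pattern not found
R2: 2 valid matches — {0↦4, 1↦5, 2↦6, 3↦3}, {0↦6, 1↦5, 2↦4, 3↦3}
R3: no valid match — LHS pattern not found

Answer: [R0,R2]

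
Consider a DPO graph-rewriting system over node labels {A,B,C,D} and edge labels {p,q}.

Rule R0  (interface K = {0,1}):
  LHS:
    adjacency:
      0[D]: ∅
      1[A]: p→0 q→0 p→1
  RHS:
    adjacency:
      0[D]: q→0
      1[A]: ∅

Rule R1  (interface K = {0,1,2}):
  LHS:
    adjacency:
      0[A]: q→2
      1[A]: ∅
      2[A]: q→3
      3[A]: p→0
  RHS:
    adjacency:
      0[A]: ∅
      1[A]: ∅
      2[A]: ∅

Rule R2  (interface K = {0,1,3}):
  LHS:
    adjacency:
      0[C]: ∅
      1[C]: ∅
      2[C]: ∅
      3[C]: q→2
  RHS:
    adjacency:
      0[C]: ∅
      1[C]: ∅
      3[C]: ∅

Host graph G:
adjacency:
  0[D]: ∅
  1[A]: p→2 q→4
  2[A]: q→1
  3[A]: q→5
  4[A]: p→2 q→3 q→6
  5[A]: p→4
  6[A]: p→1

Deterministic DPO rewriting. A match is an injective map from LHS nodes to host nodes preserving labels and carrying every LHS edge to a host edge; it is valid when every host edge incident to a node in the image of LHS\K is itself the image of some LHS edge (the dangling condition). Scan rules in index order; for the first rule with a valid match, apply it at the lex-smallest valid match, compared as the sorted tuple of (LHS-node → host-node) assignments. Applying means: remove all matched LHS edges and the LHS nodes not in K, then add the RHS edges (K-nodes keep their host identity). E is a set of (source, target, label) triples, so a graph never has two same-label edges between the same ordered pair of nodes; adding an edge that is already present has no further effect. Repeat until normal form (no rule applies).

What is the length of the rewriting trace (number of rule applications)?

Answer: 2

Derivation:
start.  V:7 E:9  edges: 1-p->2 1-q->4 2-q->1 3-q->5 4-p->2 4-q->3 4-q->6 5-p->4 6-p->1
1. fire R1 via {0↦1, 1↦2, 2↦4, 3↦6}  →  V:6 E:6  edges: 1-p->2 2-q->1 3-q->5 4-p->2 4-q->3 5-p->4
2. fire R1 via {0↦4, 1↦1, 2↦3, 3↦5}  →  V:5 E:3  edges: 1-p->2 2-q->1 4-p->2
normal form: no rule applies after step 2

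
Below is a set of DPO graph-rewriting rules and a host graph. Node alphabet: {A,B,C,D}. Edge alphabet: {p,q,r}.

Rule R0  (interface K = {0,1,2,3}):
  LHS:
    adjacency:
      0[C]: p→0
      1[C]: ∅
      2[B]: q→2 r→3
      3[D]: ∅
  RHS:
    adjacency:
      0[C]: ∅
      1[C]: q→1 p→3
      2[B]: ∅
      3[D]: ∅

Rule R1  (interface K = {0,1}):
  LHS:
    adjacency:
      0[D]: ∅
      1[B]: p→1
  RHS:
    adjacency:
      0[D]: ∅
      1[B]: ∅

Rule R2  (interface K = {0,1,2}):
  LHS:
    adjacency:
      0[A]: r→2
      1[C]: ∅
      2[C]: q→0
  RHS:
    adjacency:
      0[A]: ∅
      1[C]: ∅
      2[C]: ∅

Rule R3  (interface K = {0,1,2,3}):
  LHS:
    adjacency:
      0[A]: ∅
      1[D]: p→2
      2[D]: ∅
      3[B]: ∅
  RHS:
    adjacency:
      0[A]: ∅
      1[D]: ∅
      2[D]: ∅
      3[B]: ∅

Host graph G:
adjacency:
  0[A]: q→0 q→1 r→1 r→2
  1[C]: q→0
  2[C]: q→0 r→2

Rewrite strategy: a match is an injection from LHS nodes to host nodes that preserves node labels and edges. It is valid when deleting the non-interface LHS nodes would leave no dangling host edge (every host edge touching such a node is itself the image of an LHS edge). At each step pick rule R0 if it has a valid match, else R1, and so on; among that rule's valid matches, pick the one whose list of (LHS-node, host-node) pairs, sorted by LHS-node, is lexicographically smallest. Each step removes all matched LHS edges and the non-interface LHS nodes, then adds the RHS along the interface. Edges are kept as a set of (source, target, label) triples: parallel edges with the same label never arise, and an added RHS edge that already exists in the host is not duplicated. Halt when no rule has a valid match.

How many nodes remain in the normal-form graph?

Answer: 3

Rewrite trace:
start.  V:3 E:7  edges: 0-q->0 0-q->1 0-r->1 0-r->2 1-q->0 2-q->0 2-r->2
1. fire R2 via {0↦0, 1↦1, 2↦2}  →  V:3 E:5  edges: 0-q->0 0-q->1 0-r->1 1-q->0 2-r->2
2. fire R2 via {0↦0, 1↦2, 2↦1}  →  V:3 E:3  edges: 0-q->0 0-q->1 2-r->2
normal form: no rule applies after step 2
NF nodes: {0:A, 1:C, 2:C}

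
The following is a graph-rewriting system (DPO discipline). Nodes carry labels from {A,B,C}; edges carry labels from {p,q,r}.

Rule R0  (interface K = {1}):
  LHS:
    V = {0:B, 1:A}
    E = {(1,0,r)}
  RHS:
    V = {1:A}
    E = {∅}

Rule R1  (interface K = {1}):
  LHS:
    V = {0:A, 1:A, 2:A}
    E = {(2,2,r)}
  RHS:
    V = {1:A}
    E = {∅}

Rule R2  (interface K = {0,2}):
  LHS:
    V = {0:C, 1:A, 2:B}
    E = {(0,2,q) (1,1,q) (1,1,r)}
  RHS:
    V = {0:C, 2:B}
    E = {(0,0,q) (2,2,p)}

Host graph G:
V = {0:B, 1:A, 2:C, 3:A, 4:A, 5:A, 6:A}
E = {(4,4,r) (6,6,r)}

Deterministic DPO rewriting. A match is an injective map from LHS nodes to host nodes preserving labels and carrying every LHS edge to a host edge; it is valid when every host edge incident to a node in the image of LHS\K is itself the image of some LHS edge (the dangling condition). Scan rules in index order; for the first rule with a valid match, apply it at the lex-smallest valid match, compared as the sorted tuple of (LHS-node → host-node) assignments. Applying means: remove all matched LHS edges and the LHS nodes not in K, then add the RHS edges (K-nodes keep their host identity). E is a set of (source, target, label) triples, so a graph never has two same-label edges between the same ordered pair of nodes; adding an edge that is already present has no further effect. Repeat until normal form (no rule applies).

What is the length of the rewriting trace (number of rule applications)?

Answer: 2

Derivation:
start.  V:7 E:2  edges: 4-r->4 6-r->6
1. fire R1 via {0↦1, 1↦3, 2↦4}  →  V:5 E:1  edges: 6-r->6
2. fire R1 via {0↦3, 1↦5, 2↦6}  →  V:3 E:0  edges: ∅
halt: no rule applies after step 2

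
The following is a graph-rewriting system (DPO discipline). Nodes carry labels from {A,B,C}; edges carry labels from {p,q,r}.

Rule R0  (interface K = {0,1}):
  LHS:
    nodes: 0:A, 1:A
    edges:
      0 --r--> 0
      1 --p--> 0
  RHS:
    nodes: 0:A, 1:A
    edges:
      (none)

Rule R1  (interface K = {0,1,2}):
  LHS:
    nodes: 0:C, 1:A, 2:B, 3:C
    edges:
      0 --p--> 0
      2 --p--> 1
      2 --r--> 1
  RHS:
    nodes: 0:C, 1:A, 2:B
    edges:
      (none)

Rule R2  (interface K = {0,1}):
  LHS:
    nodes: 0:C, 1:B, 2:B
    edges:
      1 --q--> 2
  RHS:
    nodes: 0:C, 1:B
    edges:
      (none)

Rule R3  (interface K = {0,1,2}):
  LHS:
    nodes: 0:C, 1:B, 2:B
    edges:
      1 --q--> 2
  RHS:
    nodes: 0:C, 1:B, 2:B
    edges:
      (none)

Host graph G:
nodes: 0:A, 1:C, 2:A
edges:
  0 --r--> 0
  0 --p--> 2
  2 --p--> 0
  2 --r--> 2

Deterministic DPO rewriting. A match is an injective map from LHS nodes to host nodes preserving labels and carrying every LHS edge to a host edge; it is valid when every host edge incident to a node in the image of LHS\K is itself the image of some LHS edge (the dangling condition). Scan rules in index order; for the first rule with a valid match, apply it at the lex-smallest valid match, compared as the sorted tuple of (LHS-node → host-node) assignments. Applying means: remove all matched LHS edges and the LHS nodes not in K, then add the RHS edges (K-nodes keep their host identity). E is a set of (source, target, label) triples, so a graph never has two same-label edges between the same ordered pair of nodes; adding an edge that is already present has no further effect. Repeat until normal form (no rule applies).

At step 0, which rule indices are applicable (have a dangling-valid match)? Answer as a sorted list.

Answer: [R0]

Derivation:
R0: 2 valid matches — {0↦0, 1↦2}, {0↦2, 1↦0}
R1: no valid match — LHS pattern not found
R2: no valid match — LHS pattern not found
R3: no valid match — LHS pattern not found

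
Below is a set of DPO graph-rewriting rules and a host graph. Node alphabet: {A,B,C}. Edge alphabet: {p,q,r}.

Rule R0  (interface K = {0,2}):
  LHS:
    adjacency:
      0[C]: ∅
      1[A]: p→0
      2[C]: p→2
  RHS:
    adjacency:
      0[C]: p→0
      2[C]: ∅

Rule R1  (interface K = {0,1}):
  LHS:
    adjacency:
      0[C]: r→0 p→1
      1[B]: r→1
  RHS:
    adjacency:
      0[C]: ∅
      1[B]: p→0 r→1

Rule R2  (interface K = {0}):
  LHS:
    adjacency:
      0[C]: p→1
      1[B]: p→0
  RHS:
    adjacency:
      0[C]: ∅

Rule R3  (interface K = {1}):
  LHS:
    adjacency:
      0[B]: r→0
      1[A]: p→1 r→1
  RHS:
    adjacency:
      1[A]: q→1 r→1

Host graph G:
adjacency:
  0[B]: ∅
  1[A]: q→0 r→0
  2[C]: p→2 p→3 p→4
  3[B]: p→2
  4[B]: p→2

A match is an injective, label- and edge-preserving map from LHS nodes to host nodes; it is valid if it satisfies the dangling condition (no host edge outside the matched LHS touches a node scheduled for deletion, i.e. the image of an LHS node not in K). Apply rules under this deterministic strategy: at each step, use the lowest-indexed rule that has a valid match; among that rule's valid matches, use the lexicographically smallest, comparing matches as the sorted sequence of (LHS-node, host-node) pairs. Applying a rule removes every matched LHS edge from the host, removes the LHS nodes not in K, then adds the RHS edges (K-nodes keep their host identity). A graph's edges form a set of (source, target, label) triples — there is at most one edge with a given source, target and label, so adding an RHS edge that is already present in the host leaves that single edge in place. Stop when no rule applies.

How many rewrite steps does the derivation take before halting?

Answer: 2

Derivation:
start.  V:5 E:7  edges: 1-q->0 1-r->0 2-p->2 2-p->3 2-p->4 3-p->2 4-p->2
1. fire R2 via {0↦2, 1↦3}  →  V:4 E:5  edges: 1-q->0 1-r->0 2-p->2 2-p->4 4-p->2
2. fire R2 via {0↦2, 1↦4}  →  V:3 E:3  edges: 1-q->0 1-r->0 2-p->2
final graph: no rule applies after step 2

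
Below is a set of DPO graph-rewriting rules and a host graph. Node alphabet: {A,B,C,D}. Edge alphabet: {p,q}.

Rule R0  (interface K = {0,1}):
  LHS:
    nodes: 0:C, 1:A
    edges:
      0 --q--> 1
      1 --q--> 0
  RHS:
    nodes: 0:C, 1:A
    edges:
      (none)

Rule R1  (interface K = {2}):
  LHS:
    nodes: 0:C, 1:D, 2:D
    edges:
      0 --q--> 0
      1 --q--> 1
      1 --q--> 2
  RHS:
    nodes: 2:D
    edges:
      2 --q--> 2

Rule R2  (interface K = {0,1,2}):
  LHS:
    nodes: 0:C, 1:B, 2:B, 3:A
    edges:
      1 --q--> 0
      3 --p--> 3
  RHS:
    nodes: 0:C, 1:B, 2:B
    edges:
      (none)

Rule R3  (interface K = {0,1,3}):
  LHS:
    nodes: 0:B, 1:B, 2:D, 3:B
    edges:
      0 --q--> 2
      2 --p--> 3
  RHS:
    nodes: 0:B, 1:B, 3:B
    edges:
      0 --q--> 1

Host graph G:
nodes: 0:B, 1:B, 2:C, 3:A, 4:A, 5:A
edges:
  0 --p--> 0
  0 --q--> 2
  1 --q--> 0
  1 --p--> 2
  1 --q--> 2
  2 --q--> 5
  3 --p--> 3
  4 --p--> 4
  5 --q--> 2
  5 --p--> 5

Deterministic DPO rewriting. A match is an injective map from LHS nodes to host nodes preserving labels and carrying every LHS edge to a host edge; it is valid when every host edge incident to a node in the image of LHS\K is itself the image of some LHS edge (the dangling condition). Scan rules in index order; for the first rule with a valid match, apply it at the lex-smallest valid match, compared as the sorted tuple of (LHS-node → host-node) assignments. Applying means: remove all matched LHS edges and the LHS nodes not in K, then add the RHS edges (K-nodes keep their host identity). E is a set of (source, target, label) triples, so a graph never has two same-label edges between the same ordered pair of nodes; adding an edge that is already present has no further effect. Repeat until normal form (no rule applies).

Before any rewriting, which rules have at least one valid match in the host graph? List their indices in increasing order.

R0: 1 valid match — {0↦2, 1↦5}
R1: no valid match — LHS pattern not found
R2: 4 valid matches — {0↦2, 1↦0, 2↦1, 3↦3}, {0↦2, 1↦0, 2↦1, 3↦4}, {0↦2, 1↦1, 2↦0, 3↦3} (+1 more)
R3: no valid match — LHS pattern not found

Answer: [R0,R2]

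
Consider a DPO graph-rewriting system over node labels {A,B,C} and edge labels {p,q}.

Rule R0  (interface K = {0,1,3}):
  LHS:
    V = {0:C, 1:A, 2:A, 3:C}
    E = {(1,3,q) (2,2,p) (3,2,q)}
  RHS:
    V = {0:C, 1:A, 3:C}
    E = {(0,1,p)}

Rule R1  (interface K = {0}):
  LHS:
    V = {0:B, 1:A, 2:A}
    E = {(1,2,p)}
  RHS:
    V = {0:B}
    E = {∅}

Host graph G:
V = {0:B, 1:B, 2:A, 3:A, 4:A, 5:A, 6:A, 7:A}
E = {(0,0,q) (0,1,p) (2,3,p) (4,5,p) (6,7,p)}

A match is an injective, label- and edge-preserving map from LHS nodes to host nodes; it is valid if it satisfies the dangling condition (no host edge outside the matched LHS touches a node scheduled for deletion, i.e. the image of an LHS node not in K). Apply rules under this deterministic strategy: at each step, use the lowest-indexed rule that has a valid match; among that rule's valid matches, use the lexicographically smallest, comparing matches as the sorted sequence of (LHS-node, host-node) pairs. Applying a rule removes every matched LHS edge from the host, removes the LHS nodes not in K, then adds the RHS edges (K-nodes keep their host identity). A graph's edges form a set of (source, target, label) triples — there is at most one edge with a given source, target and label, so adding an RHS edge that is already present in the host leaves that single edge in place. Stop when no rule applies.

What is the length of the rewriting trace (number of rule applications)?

[0] host  ⇒  8 nodes, 5 edges  {0-q->0 0-p->1 2-p->3 4-p->5 6-p->7}
[1] R1 @ {0↦0, 1↦2, 2↦3}  ⇒  6 nodes, 4 edges  {0-q->0 0-p->1 4-p->5 6-p->7}
[2] R1 @ {0↦0, 1↦4, 2↦5}  ⇒  4 nodes, 3 edges  {0-q->0 0-p->1 6-p->7}
[3] R1 @ {0↦0, 1↦6, 2↦7}  ⇒  2 nodes, 2 edges  {0-q->0 0-p->1}
final graph: no rule applies after step 3

Answer: 3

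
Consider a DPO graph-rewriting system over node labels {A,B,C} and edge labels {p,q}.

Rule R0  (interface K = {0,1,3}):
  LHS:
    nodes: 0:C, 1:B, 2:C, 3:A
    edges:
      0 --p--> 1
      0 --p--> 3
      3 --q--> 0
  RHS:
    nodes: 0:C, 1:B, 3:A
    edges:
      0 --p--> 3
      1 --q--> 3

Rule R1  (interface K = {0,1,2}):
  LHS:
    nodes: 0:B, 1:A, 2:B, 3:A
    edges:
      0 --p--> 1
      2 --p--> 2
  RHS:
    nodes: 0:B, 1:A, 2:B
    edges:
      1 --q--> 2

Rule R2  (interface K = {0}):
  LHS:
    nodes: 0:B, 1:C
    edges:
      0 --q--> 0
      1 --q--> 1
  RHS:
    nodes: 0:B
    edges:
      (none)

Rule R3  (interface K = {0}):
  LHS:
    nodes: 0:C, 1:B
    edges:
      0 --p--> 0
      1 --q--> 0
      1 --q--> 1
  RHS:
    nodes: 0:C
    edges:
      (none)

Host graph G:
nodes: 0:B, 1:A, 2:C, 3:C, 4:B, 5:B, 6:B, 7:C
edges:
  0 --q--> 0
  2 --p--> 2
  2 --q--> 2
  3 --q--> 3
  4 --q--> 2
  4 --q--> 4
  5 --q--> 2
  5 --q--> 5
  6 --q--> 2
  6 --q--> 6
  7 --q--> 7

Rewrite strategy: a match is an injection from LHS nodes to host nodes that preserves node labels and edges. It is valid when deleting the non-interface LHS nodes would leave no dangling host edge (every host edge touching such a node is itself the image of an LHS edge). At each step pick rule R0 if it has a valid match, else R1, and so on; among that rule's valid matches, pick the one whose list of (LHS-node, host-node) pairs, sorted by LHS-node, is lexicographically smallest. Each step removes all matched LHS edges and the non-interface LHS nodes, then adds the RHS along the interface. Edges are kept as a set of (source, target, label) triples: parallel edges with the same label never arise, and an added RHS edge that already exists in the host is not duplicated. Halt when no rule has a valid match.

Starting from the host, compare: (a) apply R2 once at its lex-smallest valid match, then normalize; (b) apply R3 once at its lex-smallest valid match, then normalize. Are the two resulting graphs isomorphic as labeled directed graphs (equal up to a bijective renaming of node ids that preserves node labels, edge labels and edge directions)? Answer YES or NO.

branch R2-first: apply at {0↦0, 1↦3} → |E|=9, then 2 more step(s) → NF |V|=5 |E|=4 V={0:B, 1:A, 2:C, 4:B, 6:B} E=2-q->2 4-q->2 6-q->2 6-q->6
branch R3-first: apply at {0↦2, 1↦4} → |E|=8, then 2 more step(s) → NF |V|=5 |E|=4 V={0:B, 1:A, 2:C, 5:B, 6:B} E=2-q->2 5-q->2 6-q->2 6-q->6
graphs isomorphic (equal up to label-preserving node renaming)

Answer: YES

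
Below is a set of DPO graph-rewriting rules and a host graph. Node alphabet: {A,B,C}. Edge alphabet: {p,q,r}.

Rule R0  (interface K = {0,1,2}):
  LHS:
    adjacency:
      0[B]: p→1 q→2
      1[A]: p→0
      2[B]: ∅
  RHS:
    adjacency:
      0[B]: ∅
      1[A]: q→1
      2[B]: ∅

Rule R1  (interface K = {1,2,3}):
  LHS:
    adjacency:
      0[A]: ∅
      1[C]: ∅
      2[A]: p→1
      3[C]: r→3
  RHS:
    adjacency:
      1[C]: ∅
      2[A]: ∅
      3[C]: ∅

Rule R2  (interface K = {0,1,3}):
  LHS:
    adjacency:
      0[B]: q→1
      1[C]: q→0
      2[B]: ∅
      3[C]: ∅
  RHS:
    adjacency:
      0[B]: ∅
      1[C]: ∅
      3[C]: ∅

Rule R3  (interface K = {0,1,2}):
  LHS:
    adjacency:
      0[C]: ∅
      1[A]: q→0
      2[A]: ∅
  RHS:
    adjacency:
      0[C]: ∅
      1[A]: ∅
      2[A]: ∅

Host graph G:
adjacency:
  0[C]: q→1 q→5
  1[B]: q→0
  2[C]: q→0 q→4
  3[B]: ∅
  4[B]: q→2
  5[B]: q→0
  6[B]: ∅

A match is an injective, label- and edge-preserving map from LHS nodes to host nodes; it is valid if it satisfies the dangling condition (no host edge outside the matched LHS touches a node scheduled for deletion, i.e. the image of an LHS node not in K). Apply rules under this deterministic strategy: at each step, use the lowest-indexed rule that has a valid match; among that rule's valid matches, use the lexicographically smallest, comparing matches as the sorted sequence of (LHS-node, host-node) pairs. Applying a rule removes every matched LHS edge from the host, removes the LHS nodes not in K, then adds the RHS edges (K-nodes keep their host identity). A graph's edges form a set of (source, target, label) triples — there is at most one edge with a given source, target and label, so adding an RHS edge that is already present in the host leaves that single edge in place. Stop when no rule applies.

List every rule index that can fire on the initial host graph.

Answer: [R2]

Steps:
R0: no valid match — LHS pattern not found
R1: no valid match — LHS pattern not found
R2: 6 valid matches — {0↦1, 1↦0, 2↦3, 3↦2}, {0↦1, 1↦0, 2↦6, 3↦2}, {0↦4, 1↦2, 2↦3, 3↦0} (+3 more)
R3: no valid match — LHS pattern not found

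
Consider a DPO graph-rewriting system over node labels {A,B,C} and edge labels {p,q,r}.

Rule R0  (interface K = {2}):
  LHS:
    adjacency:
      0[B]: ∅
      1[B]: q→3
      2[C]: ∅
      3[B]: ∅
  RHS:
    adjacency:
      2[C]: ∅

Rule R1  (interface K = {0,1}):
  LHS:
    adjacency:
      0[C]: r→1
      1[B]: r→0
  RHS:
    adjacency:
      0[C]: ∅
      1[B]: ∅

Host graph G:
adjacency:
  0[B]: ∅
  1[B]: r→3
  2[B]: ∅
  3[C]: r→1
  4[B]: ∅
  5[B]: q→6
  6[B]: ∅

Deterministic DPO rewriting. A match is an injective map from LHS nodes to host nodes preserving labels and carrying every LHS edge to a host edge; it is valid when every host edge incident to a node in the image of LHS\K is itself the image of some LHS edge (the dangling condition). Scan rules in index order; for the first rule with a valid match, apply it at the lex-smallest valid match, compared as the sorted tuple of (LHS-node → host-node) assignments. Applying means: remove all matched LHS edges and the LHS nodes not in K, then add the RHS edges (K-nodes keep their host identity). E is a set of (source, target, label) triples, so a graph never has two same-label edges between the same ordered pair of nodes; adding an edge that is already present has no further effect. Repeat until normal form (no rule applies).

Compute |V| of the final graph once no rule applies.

start.  V:7 E:3  edges: 1-r->3 3-r->1 5-q->6
1. fire R0 via {0↦0, 1↦5, 2↦3, 3↦6}  →  V:4 E:2  edges: 1-r->3 3-r->1
2. fire R1 via {0↦3, 1↦1}  →  V:4 E:0  edges: ∅
final graph: no rule applies after step 2
NF nodes: {1:B, 2:B, 3:C, 4:B}

Answer: 4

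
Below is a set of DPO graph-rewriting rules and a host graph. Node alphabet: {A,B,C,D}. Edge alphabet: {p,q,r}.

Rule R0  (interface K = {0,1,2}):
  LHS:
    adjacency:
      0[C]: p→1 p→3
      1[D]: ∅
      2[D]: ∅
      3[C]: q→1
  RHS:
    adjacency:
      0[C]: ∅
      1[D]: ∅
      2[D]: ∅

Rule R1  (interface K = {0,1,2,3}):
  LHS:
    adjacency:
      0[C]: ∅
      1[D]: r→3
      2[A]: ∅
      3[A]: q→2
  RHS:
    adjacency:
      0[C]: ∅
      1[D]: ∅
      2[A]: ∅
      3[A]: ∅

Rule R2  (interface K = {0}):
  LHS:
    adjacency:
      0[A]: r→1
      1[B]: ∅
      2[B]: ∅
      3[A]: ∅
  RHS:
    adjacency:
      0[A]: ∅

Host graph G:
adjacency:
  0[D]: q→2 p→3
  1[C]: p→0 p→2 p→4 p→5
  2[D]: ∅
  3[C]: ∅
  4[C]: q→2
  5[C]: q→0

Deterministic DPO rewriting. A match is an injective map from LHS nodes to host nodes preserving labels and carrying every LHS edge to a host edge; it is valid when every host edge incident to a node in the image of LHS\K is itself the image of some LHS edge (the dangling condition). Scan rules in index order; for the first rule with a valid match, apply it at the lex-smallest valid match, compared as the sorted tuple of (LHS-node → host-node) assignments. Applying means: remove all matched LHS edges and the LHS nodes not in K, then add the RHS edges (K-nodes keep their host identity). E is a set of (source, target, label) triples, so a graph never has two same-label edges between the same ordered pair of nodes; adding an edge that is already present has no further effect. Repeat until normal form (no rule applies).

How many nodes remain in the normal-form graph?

start.  V:6 E:8  edges: 0-q->2 0-p->3 1-p->0 1-p->2 1-p->4 1-p->5 4-q->2 5-q->0
1. fire R0 via {0↦1, 1↦0, 2↦2, 3↦5}  →  V:5 E:5  edges: 0-q->2 0-p->3 1-p->2 1-p->4 4-q->2
2. fire R0 via {0↦1, 1↦2, 2↦0, 3↦4}  →  V:4 E:2  edges: 0-q->2 0-p->3
halt: no rule applies after step 2
NF nodes: {0:D, 1:C, 2:D, 3:C}

Answer: 4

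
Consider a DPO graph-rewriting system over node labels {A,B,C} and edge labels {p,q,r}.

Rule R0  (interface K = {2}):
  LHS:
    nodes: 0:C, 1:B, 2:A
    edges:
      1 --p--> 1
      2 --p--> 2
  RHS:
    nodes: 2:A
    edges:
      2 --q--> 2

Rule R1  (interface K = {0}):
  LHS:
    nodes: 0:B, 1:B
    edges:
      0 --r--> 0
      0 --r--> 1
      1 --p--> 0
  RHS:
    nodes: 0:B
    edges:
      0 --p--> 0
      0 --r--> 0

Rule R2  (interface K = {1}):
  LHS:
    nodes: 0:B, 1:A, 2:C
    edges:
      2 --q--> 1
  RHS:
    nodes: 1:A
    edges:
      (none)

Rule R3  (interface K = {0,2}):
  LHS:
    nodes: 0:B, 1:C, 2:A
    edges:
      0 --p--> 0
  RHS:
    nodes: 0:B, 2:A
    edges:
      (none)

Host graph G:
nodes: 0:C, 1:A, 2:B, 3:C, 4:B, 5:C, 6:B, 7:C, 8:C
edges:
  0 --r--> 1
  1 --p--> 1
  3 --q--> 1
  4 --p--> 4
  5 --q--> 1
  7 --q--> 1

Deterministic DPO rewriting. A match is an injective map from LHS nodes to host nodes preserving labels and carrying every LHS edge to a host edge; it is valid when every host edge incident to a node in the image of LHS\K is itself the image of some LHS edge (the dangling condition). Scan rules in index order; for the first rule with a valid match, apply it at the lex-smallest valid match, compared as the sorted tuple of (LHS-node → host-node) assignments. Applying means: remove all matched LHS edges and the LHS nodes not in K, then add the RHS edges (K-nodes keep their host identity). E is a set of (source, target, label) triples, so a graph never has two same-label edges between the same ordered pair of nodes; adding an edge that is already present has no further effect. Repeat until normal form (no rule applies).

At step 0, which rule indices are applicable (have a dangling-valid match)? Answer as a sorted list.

R0: 1 valid match — {0↦8, 1↦4, 2↦1}
R1: no valid match — LHS pattern not found
R2: 6 valid matches — {0↦2, 1↦1, 2↦3}, {0↦2, 1↦1, 2↦5}, {0↦2, 1↦1, 2↦7} (+3 more)
R3: 1 valid match — {0↦4, 1↦8, 2↦1}

Answer: [R0,R2,R3]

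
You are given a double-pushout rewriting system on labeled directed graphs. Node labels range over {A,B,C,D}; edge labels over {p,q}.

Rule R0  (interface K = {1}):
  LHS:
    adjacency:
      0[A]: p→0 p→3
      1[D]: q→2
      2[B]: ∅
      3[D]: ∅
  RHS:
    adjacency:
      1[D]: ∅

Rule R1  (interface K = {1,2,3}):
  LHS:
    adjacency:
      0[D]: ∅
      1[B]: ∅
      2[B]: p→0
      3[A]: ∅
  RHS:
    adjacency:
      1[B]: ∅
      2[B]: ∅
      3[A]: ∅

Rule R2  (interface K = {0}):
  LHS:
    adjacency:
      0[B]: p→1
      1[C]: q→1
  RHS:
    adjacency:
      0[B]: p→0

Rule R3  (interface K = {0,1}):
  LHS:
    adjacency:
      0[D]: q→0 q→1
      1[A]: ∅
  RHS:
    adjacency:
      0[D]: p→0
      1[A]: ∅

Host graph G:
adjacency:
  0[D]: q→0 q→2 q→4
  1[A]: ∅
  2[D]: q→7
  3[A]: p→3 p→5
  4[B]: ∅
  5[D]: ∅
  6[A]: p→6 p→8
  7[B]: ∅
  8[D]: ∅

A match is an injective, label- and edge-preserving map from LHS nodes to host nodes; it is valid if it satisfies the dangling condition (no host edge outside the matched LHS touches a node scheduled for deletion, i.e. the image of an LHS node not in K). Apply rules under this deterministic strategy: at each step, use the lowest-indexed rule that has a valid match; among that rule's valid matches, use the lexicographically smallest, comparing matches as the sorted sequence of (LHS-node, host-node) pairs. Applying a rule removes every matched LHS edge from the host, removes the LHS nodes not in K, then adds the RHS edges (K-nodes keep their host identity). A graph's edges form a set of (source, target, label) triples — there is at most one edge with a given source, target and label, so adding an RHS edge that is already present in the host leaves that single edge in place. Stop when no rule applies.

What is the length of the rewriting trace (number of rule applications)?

[0] host  ⇒  9 nodes, 8 edges  {0-q->0 0-q->2 0-q->4 2-q->7 3-p->3 3-p->5 6-p->6 6-p->8}
[1] R0 @ {0↦3, 1↦0, 2↦4, 3↦5}  ⇒  6 nodes, 5 edges  {0-q->0 0-q->2 2-q->7 6-p->6 6-p->8}
[2] R0 @ {0↦6, 1↦2, 2↦7, 3↦8}  ⇒  3 nodes, 2 edges  {0-q->0 0-q->2}
normal form: no rule applies after step 2

Answer: 2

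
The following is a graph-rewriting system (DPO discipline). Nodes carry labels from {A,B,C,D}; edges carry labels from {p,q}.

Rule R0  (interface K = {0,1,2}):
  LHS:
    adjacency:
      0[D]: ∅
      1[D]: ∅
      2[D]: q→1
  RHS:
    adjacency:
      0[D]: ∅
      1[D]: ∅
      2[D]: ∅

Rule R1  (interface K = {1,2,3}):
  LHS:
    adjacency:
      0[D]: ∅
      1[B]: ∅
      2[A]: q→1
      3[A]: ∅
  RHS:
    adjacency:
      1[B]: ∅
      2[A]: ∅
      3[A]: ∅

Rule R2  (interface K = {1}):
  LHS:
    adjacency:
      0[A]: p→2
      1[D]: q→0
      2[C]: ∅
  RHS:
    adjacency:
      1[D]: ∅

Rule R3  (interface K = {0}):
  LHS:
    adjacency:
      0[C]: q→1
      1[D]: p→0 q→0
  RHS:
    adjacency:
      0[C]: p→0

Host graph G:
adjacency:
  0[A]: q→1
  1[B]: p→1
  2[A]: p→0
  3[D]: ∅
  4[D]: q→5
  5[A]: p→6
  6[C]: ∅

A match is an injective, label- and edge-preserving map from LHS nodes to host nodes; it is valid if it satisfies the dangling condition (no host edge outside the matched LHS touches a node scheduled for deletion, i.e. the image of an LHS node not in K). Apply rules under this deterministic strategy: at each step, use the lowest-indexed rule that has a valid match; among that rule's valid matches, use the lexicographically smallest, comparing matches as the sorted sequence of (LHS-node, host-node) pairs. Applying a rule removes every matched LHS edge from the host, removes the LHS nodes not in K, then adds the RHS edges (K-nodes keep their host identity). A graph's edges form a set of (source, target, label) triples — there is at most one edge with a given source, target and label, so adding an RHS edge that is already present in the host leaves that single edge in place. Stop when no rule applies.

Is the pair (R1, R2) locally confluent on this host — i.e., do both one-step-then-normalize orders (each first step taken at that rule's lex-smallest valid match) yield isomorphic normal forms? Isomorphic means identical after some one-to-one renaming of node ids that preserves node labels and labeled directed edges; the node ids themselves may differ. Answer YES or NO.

branch R1-first: apply at {0↦3, 1↦1, 2↦0, 3↦2} → |E|=4, then 1 more step(s) → NF |V|=4 |E|=2 V={0:A, 1:B, 2:A, 4:D} E=1-p->1 2-p->0
branch R2-first: apply at {0↦5, 1↦4, 2↦6} → |E|=3, then 1 more step(s) → NF |V|=4 |E|=2 V={0:A, 1:B, 2:A, 4:D} E=1-p->1 2-p->0
graphs isomorphic (equal up to label-preserving node renaming)

Answer: YES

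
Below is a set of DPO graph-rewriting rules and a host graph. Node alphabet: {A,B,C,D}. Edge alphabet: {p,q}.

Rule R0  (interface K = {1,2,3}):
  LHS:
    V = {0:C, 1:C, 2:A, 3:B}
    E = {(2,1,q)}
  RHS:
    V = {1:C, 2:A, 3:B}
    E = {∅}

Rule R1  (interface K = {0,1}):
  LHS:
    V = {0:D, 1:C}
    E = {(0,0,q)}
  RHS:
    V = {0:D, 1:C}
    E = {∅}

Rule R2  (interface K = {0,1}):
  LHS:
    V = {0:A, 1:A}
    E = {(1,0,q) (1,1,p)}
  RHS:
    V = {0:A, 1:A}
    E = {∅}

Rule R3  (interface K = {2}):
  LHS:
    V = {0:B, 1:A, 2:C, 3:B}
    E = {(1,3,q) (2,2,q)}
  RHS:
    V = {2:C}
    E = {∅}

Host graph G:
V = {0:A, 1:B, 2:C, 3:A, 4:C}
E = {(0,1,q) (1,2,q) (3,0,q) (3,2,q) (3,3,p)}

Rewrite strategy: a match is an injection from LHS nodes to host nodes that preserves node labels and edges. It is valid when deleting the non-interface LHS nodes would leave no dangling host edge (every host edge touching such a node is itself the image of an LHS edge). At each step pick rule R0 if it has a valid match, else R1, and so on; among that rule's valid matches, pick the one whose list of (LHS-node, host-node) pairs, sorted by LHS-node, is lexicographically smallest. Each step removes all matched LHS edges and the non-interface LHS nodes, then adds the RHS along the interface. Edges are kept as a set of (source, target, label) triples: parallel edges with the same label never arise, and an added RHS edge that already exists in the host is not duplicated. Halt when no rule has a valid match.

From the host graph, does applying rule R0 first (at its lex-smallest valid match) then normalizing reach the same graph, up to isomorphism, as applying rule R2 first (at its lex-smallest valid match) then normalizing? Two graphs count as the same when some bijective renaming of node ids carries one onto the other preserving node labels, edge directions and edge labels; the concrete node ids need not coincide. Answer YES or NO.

Answer: YES

Derivation:
branch R0-first: apply at {0↦4, 1↦2, 2↦3, 3↦1} → |E|=4, then 1 more step(s) → NF |V|=4 |E|=2 V={0:A, 1:B, 2:C, 3:A} E=0-q->1 1-q->2
branch R2-first: apply at {0↦0, 1↦3} → |E|=3, then 1 more step(s) → NF |V|=4 |E|=2 V={0:A, 1:B, 2:C, 3:A} E=0-q->1 1-q->2
graphs isomorphic (equal up to label-preserving node renaming)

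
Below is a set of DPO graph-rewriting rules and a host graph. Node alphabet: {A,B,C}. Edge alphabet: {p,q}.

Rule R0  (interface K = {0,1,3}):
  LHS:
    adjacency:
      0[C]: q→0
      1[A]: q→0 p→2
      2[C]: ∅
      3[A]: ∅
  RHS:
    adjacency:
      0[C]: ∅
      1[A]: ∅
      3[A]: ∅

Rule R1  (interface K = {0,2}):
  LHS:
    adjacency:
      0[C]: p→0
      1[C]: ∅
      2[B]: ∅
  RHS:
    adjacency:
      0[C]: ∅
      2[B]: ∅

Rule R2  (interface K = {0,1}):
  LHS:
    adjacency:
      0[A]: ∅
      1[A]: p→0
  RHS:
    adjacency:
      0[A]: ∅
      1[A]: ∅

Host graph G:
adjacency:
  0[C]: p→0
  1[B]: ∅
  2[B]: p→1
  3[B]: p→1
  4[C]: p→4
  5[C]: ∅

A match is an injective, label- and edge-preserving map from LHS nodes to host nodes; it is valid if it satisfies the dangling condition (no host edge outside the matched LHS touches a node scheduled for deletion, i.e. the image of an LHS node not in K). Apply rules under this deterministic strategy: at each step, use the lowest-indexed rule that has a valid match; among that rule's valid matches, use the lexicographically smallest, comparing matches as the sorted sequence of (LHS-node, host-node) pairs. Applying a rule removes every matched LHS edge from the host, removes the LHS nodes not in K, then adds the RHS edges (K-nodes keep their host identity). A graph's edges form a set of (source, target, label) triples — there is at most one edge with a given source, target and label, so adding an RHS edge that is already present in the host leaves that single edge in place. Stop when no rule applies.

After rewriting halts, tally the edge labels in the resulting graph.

Answer: p:2

Rewrite trace:
initial: |V|=6 |E|=4  E = 0-p->0 2-p->1 3-p->1 4-p->4
step 1: apply R1 at {0↦0, 1↦5, 2↦1}  → |V|=5 |E|=3  E = 2-p->1 3-p->1 4-p->4
step 2: apply R1 at {0↦4, 1↦0, 2↦1}  → |V|=4 |E|=2  E = 2-p->1 3-p->1
final graph: no rule applies after step 2
NF edges: [(2, 1, 'p'), (3, 1, 'p')]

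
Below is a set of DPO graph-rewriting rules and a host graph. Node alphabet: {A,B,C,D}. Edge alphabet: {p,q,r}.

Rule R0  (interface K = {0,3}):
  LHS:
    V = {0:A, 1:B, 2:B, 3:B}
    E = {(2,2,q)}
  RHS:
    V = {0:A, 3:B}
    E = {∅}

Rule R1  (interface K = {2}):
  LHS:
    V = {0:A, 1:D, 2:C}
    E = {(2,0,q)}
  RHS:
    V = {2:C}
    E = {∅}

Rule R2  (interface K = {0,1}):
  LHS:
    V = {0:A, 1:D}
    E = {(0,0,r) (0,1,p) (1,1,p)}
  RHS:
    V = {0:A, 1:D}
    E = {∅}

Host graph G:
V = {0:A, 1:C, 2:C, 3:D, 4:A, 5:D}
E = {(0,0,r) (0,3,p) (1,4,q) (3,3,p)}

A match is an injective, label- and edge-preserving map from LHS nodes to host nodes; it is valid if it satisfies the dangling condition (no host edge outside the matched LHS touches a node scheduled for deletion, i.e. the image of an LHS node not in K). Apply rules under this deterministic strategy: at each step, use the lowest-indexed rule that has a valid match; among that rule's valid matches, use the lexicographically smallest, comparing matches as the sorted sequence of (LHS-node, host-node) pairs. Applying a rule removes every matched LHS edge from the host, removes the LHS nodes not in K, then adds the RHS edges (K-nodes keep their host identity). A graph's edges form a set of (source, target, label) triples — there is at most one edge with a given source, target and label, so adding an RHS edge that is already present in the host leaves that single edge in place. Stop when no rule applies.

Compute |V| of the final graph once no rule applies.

Answer: 4

Derivation:
start.  V:6 E:4  edges: 0-r->0 0-p->3 1-q->4 3-p->3
1. fire R1 via {0↦4, 1↦5, 2↦1}  →  V:4 E:3  edges: 0-r->0 0-p->3 3-p->3
2. fire R2 via {0↦0, 1↦3}  →  V:4 E:0  edges: ∅
final graph: no rule applies after step 2
NF nodes: {0:A, 1:C, 2:C, 3:D}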